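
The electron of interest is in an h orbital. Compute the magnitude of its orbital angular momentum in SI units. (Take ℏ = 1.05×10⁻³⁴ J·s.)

The letter h corresponds to l = 5.
|L| = ℏ√(l(l+1)) = ℏ√(5·6) = √30 ℏ
Numerically, |L| = 5.477 × (1.05×10⁻³⁴ J·s) = 5.75×10⁻³⁴ J·s.

|L| = 5.75×10⁻³⁴ J·s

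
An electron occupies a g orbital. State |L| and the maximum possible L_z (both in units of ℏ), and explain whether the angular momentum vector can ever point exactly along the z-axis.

For a g orbital, l = 4.
|L| = 2√5 ℏ ≈ 4.4721ℏ, while L_z,max = lℏ = 4ℏ.
Since |L| > L_z,max, the vector can never point exactly along z; the closest it comes is θ_min = arccos(4/√20) ≈ 26.6°.

No: L_z,max = 4ℏ < |L| = 2√5 ℏ ≈ 4.472ℏ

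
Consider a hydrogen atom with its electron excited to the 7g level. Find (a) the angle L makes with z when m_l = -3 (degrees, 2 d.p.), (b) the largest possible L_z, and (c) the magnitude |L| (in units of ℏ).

θ(m_l=-3) ≈ 132.13°; L_z,max = 4ℏ; |L| = 2√5 ℏ ≈ 4.472ℏ

The 7g level has l = 4.
For m_l = -3: cos θ = -3/√20, θ ≈ 132.13°.
L_z,max = lℏ = 4ℏ.
|L| = ℏ√(4·5) = 2√5 ℏ ≈ 4.472ℏ.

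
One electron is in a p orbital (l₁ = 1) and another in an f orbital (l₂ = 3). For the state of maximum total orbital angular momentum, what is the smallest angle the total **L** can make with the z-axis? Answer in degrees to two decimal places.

Angular momentum addition gives L = |l₁ − l₂|, …, l₁ + l₂.
Allowed values: L = 2, 3, 4.
The maximum is L = 4, with |L_tot| = ℏ√(4·5) = 2√5 ℏ.
The minimum angle with z is arccos(4/√20) ≈ 26.57°.

θ_min ≈ 26.57°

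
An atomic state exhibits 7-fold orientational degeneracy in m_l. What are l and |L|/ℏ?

2l + 1 = 7 ⇒ l = 3.
|L| = ℏ√(l(l+1)) = ℏ√(3·4) = 2√3 ℏ.

l = 3, |L| = 2√3 ℏ ≈ 3.464ℏ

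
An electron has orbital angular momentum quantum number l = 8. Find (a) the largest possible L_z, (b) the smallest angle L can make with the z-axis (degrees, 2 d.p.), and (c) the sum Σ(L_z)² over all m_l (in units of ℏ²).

L_z,max = lℏ = 8ℏ.
cos θ_min = 8/√72, so θ_min ≈ 19.47°.
Σ m_l² = 408, so Σ(L_z)² = 408 ℏ².

L_z,max = 8ℏ; θ_min ≈ 19.47°; Σ(L_z)² = 408 ℏ²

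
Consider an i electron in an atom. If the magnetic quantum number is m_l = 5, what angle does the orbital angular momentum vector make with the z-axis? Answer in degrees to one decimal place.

θ ≈ 39.5°

For an i orbital, l = 6.
|L|² = l(l+1)ℏ² = 42ℏ², so |L| = √42 ℏ.
L_z = m_l ℏ = 5ℏ.
cos θ = L_z/|L| = 5/√42, so θ ≈ 39.5°.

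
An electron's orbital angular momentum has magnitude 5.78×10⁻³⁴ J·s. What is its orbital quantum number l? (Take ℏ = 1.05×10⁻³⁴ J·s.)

In units of ℏ, |L| ≈ 5.505.
Set l(l+1) = 30.30; the integer solution is l = 5.

l = 5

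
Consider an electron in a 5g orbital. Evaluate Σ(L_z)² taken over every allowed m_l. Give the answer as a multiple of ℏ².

Σ(L_z)² = 60 ℏ²

For 5g, l = 4.
The allowed m_l values are -4, -3, -2, -1, 0, 1, 2, 3, 4.
Summing m² from −4 to 4: Σ m_l² = 60.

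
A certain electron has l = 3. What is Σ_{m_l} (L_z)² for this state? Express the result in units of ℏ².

Σ(L_z)² = 28 ℏ²

m_l ∈ {-3, -2, -1, 0, 1, 2, 3}.
Σ m_l² = 2·(1 + 4 + 9) = 28.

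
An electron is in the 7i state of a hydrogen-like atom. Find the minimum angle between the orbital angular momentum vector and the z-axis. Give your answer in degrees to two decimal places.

For 7i, l = 6.
|L| = ℏ√(l(l+1)) = √42 ℏ.
The smallest angle corresponds to the largest L_z, i.e. m_l = l = 6, giving L_z = 6ℏ.
cos θ_min = 6/√42, so θ_min ≈ 22.21°.

θ_min ≈ 22.21°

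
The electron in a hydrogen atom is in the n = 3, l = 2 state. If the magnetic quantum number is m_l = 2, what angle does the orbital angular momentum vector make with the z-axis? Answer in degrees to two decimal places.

θ ≈ 35.26°

|L| = ℏ√(l(l+1)) = √6 ℏ.
L_z = m_l ℏ = 2ℏ.
cos θ = L_z/|L| = 2/√6, so θ ≈ 35.26°.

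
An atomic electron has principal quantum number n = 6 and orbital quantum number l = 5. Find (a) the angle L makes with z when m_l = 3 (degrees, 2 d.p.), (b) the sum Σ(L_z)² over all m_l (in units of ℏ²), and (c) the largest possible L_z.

θ(m_l=3) ≈ 56.79°; Σ(L_z)² = 110 ℏ²; L_z,max = 5ℏ

For m_l = 3: cos θ = 3/√30, θ ≈ 56.79°.
Σ m_l² = 110, so Σ(L_z)² = 110 ℏ².
L_z,max = lℏ = 5ℏ.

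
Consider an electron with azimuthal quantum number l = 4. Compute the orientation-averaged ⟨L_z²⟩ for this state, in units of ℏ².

m_l runs from −4 to 4, i.e. {-4, -3, -2, -1, 0, 1, 2, 3, 4}.
⟨L_z²⟩ = ℏ²·(Σ m_l²)/(2l+1) = ℏ²·60/9 = 6.667ℏ².

⟨L_z²⟩ = 6.667 ℏ²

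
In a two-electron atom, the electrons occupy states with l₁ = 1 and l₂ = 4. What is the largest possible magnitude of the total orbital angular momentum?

Angular momentum addition gives L = |l₁ − l₂|, …, l₁ + l₂.
So L can be 3, 4, 5.
The largest magnitude corresponds to L = 5: |L_tot| = ℏ√(5·6) = √30 ℏ.

|L_tot|_max = √30 ℏ ≈ 5.477ℏ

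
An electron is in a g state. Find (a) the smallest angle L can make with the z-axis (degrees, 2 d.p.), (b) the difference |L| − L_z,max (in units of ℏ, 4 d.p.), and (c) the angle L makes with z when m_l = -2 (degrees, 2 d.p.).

The letter g corresponds to l = 4.
cos θ_min = 4/√20, so θ_min ≈ 26.57°.
|L| − L_z,max = (2√5 − 4)ℏ ≈ 0.4721ℏ.
For m_l = -2: cos θ = -2/√20, θ ≈ 116.57°.

θ_min ≈ 26.57°; |L|−L_z,max ≈ 0.4721ℏ; θ(m_l=-2) ≈ 116.57°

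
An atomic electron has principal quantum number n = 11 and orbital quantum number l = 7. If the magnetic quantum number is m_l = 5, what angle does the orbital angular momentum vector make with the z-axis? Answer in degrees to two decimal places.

|L|² = l(l+1)ℏ² = 56ℏ², so |L| = 2√14 ℏ.
L_z = m_l ℏ = 5ℏ.
cos θ = L_z/|L| = 5/√56, so θ ≈ 48.08°.

θ ≈ 48.08°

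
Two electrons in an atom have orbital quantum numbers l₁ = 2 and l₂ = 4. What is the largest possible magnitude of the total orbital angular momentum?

The total orbital quantum number L ranges from |l₁ − l₂| to l₁ + l₂ in integer steps.
L ∈ {2, 3, 4, 5, 6}.
The largest magnitude corresponds to L = 6: |L_tot| = ℏ√(6·7) = √42 ℏ.

|L_tot|_max = √42 ℏ ≈ 6.481ℏ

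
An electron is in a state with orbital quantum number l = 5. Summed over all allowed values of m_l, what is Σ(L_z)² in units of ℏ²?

The allowed m_l values are -5, -4, -3, -2, -1, 0, 1, 2, 3, 4, 5.
Summing m² from −5 to 5: Σ m_l² = 110.

Σ(L_z)² = 110 ℏ²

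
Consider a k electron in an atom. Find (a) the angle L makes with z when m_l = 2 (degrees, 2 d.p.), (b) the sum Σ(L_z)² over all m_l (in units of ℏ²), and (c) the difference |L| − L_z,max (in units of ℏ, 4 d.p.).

For a k orbital, l = 7.
For m_l = 2: cos θ = 2/√56, θ ≈ 74.50°.
Σ m_l² = 280, so Σ(L_z)² = 280 ℏ².
|L| − L_z,max = (2√14 − 7)ℏ ≈ 0.4833ℏ.

θ(m_l=2) ≈ 74.50°; Σ(L_z)² = 280 ℏ²; |L|−L_z,max ≈ 0.4833ℏ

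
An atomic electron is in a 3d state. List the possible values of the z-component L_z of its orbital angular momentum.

The 3d subshell has l = 2.
L_z = m_l ℏ with m_l ranging from −l to +l in integer steps.
For l = 2: m_l ∈ {-2, -1, 0, 1, 2}.

L_z ∈ {−2ℏ, −ℏ, 0, ℏ, 2ℏ}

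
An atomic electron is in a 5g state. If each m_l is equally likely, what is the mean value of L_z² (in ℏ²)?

5g means n = 5, l = 4.
m_l ∈ {-4, -3, -2, -1, 0, 1, 2, 3, 4}.
⟨L_z²⟩ = ℏ²·l(l+1)/3 = 6.667ℏ².

⟨L_z²⟩ = 6.667 ℏ²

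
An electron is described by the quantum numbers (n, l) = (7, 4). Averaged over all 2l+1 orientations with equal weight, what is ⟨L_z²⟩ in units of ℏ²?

⟨L_z²⟩ = 6.667 ℏ²

The allowed m_l values are -4, -3, -2, -1, 0, 1, 2, 3, 4.
⟨L_z²⟩ = ℏ²·l(l+1)/3 = 6.667ℏ².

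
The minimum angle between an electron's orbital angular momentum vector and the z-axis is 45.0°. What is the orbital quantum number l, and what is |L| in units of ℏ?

At minimum angle, m_l = l, so cos θ = l/√(l(l+1)); cos²θ = l/(l+1) = 0.5000.
l = cos²θ/sin²θ ≈ 1.
Then |L| = ℏ√(1·2) = √2 ℏ.

l = 1, |L| = √2 ℏ ≈ 1.414ℏ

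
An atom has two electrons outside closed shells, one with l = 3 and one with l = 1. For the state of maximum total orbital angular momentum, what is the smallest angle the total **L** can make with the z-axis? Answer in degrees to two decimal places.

θ_min ≈ 26.57°

By the triangle rule, |l₁ − l₂| ≤ L ≤ l₁ + l₂.
L ∈ {2, 3, 4}.
The maximum is L = 4, with |L_tot| = ℏ√(4·5) = 2√5 ℏ.
The minimum angle with z is arccos(4/√20) ≈ 26.57°.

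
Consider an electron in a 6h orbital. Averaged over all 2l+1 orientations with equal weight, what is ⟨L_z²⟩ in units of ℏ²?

6h means n = 6, l = 5.
m_l runs from −5 to 5, i.e. {-5, -4, -3, -2, -1, 0, 1, 2, 3, 4, 5}.
Average of L_z² over 11 states: 110/11 ℏ² = 10 ℏ².

⟨L_z²⟩ = 10 ℏ²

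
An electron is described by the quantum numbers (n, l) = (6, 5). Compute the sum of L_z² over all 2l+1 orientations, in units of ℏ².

Σ(L_z)² = 110 ℏ²

m_l runs from −5 to 5, i.e. {-5, -4, -3, -2, -1, 0, 1, 2, 3, 4, 5}.
Summing m² from −5 to 5: Σ m_l² = 110.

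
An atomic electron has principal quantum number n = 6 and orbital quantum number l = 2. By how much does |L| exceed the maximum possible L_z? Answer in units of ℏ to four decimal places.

|L| = √6 ℏ ≈ 2.4495ℏ, while L_z,max = lℏ = 2ℏ.
The difference is (√6 − 2)ℏ ≈ 0.4495ℏ.

|L| − L_z,max ≈ 0.4495ℏ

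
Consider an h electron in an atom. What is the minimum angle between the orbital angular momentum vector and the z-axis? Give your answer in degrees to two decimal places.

θ_min ≈ 24.09°

The letter h corresponds to l = 5.
|L| = ℏ√(l(l+1)) = √30 ℏ.
The smallest angle corresponds to the largest L_z, i.e. m_l = l = 5, giving L_z = 5ℏ.
cos θ_min = 5/√30, so θ_min ≈ 24.09°.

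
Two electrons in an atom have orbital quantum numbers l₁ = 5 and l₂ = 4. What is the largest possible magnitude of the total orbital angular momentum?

By the triangle rule, |l₁ − l₂| ≤ L ≤ l₁ + l₂.
Allowed values: L = 1, 2, 3, 4, 5, 6, 7, 8, 9.
The largest magnitude corresponds to L = 9: |L_tot| = ℏ√(9·10) = 3√10 ℏ.

|L_tot|_max = 3√10 ℏ ≈ 9.487ℏ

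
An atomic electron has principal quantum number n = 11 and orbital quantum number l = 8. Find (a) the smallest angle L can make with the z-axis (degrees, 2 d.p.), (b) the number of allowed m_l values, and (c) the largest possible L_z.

θ_min ≈ 19.47°; 17 values; L_z,max = 8ℏ

cos θ_min = 8/√72, so θ_min ≈ 19.47°.
There are 2l+1 = 17 values of m_l.
L_z,max = lℏ = 8ℏ.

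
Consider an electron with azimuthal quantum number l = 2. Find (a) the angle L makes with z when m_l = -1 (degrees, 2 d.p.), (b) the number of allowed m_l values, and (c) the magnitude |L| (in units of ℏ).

For m_l = -1: cos θ = -1/√6, θ ≈ 114.09°.
There are 2l+1 = 5 values of m_l.
|L| = ℏ√(2·3) = √6 ℏ ≈ 2.449ℏ.

θ(m_l=-1) ≈ 114.09°; 5 values; |L| = √6 ℏ ≈ 2.449ℏ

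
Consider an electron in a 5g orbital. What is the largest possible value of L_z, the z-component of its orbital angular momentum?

L_z,max = 4ℏ

For 5g, l = 4.
L_z = m_l ℏ with m_l ∈ {−4, …, 4}; the maximum is m_l = 4.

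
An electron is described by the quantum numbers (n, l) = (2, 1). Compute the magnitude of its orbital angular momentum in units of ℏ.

|L| = √2 ℏ ≈ 1.414ℏ

|L| = ℏ√(l(l+1)) = ℏ√(1·2) = √2 ℏ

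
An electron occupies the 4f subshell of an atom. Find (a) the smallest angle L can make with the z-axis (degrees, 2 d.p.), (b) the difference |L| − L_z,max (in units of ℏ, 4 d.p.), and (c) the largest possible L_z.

The 4f subshell has l = 3.
cos θ_min = 3/√12, so θ_min ≈ 30.00°.
|L| − L_z,max = (2√3 − 3)ℏ ≈ 0.4641ℏ.
L_z,max = lℏ = 3ℏ.

θ_min ≈ 30.00°; |L|−L_z,max ≈ 0.4641ℏ; L_z,max = 3ℏ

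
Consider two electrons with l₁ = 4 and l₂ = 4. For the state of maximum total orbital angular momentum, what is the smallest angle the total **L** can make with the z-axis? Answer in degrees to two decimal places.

θ_min ≈ 19.47°

Angular momentum addition gives L = |l₁ − l₂|, …, l₁ + l₂.
L ∈ {0, 1, 2, 3, 4, 5, 6, 7, 8}.
The maximum is L = 8, with |L_tot| = ℏ√(8·9) = 6√2 ℏ.
The minimum angle with z is arccos(8/√72) ≈ 19.47°.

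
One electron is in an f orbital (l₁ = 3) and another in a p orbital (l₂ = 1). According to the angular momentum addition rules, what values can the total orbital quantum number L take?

L = 2, 3, 4

By the triangle rule, |l₁ − l₂| ≤ L ≤ l₁ + l₂.
Allowed values: L = 2, 3, 4.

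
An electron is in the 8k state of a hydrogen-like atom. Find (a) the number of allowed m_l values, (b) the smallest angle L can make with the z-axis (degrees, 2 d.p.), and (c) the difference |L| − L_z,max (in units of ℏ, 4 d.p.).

For 8k, l = 7.
There are 2l+1 = 15 values of m_l.
cos θ_min = 7/√56, so θ_min ≈ 20.70°.
|L| − L_z,max = (2√14 − 7)ℏ ≈ 0.4833ℏ.

15 values; θ_min ≈ 20.70°; |L|−L_z,max ≈ 0.4833ℏ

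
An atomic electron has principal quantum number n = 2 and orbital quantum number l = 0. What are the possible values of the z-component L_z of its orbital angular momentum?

L_z = m_l ℏ with m_l ranging from −l to +l in integer steps.
For l = 0: m_l ∈ {0}.

L_z ∈ {0}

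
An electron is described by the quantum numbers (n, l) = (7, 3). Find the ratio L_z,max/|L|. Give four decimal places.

L_z,max/|L| = 0.8660

|L| = 2√3 ℏ ≈ 3.4641ℏ, while L_z,max = lℏ = 3ℏ.
L_z,max/|L| = 3/√12 = 0.8660.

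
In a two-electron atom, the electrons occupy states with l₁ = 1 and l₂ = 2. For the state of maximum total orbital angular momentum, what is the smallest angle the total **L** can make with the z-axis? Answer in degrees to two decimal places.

Angular momentum addition gives L = |l₁ − l₂|, …, l₁ + l₂.
So L can be 1, 2, 3.
The maximum is L = 3, with |L_tot| = ℏ√(3·4) = 2√3 ℏ.
The minimum angle with z is arccos(3/√12) ≈ 30.00°.

θ_min ≈ 30.00°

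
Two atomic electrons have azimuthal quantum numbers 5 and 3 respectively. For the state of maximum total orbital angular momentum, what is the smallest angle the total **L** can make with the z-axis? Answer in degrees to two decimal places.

L runs from |5 − 3| = 2 to 5 + 3 = 8.
Allowed values: L = 2, 3, 4, 5, 6, 7, 8.
The maximum is L = 8, with |L_tot| = ℏ√(8·9) = 6√2 ℏ.
The minimum angle with z is arccos(8/√72) ≈ 19.47°.

θ_min ≈ 19.47°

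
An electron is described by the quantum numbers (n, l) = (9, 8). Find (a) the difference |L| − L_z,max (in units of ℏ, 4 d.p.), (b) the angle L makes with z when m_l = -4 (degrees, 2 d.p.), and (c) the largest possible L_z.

|L|−L_z,max ≈ 0.4853ℏ; θ(m_l=-4) ≈ 118.13°; L_z,max = 8ℏ

|L| − L_z,max = (6√2 − 8)ℏ ≈ 0.4853ℏ.
For m_l = -4: cos θ = -4/√72, θ ≈ 118.13°.
L_z,max = lℏ = 8ℏ.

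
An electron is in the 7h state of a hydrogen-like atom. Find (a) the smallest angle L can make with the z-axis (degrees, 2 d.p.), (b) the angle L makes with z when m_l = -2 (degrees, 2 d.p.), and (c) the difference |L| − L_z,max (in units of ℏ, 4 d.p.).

θ_min ≈ 24.09°; θ(m_l=-2) ≈ 111.42°; |L|−L_z,max ≈ 0.4772ℏ

7h means n = 7, l = 5.
cos θ_min = 5/√30, so θ_min ≈ 24.09°.
For m_l = -2: cos θ = -2/√30, θ ≈ 111.42°.
|L| − L_z,max = (√30 − 5)ℏ ≈ 0.4772ℏ.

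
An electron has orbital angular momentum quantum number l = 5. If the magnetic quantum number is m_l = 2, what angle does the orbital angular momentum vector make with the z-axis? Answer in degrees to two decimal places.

θ ≈ 68.58°

|L|² = l(l+1)ℏ² = 30ℏ², so |L| = √30 ℏ.
L_z = m_l ℏ = 2ℏ.
cos θ = L_z/|L| = 2/√30, so θ ≈ 68.58°.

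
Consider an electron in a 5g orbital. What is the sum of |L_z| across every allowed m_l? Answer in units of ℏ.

Σ|L_z| = 20 ℏ

The 5g subshell has l = 4.
The allowed m_l values are -4, -3, -2, -1, 0, 1, 2, 3, 4.
Σ|m_l| = l(l+1) = 20.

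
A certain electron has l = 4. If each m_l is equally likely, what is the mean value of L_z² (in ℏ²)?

m_l ∈ {-4, -3, -2, -1, 0, 1, 2, 3, 4}.
Average of L_z² over 9 states: 60/9 ℏ² = 6.667 ℏ².

⟨L_z²⟩ = 6.667 ℏ²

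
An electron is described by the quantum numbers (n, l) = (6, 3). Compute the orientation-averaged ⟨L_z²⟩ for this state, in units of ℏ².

⟨L_z²⟩ = 4 ℏ²

The allowed m_l values are -3, -2, -1, 0, 1, 2, 3.
⟨L_z²⟩ = ℏ²·(Σ m_l²)/(2l+1) = ℏ²·28/7 = 4ℏ².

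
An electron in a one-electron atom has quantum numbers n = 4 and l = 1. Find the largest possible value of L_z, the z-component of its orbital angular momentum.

L_z,max = 1ℏ

L_z = m_l ℏ with m_l ∈ {−1, …, 1}; the maximum is m_l = 1.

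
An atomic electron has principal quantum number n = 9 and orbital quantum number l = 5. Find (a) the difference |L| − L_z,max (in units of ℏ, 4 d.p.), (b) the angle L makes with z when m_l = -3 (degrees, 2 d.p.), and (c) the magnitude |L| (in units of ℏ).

|L| − L_z,max = (√30 − 5)ℏ ≈ 0.4772ℏ.
For m_l = -3: cos θ = -3/√30, θ ≈ 123.21°.
|L| = ℏ√(5·6) = √30 ℏ ≈ 5.477ℏ.

|L|−L_z,max ≈ 0.4772ℏ; θ(m_l=-3) ≈ 123.21°; |L| = √30 ℏ ≈ 5.477ℏ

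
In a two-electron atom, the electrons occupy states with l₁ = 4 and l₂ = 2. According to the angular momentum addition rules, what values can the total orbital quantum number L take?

L runs from |4 − 2| = 2 to 4 + 2 = 6.
L ∈ {2, 3, 4, 5, 6}.

L = 2, 3, 4, 5, 6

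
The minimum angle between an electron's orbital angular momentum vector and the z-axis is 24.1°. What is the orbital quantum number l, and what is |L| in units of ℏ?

l = 5, |L| = √30 ℏ ≈ 5.477ℏ

cos θ_min = l/√(l(l+1)) = √(l/(l+1)), so l/(l+1) = cos²(24.1°) = 0.8333.
l = cos²θ/sin²θ ≈ 5.
Then |L| = ℏ√(5·6) = √30 ℏ.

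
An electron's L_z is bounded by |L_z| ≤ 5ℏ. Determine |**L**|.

|L| = √30 ℏ ≈ 5.477ℏ

The maximum L_z equals lℏ, giving l = 5.
|L| = ℏ√(l(l+1)) = √30 ℏ.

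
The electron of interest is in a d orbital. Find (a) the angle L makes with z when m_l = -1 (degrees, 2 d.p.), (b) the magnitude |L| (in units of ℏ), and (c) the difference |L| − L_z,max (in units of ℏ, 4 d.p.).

D corresponds to l = 2.
For m_l = -1: cos θ = -1/√6, θ ≈ 114.09°.
|L| = ℏ√(2·3) = √6 ℏ ≈ 2.449ℏ.
|L| − L_z,max = (√6 − 2)ℏ ≈ 0.4495ℏ.

θ(m_l=-1) ≈ 114.09°; |L| = √6 ℏ ≈ 2.449ℏ; |L|−L_z,max ≈ 0.4495ℏ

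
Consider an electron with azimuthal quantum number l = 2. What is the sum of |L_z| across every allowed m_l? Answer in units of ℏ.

Σ|L_z| = 6 ℏ

m_l ∈ {-2, -1, 0, 1, 2}.
Σ|m_l| = 2(1+2+…+2) = 6.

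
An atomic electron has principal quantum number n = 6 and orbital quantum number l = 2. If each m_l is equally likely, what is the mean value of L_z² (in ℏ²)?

⟨L_z²⟩ = 2 ℏ²

The allowed m_l values are -2, -1, 0, 1, 2.
⟨L_z²⟩ = ℏ²·(Σ m_l²)/(2l+1) = ℏ²·10/5 = 2ℏ².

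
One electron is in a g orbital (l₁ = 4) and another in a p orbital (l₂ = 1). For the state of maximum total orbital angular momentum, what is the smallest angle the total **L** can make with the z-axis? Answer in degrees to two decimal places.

The total orbital quantum number L ranges from |l₁ − l₂| to l₁ + l₂ in integer steps.
Allowed values: L = 3, 4, 5.
The maximum is L = 5, with |L_tot| = ℏ√(5·6) = √30 ℏ.
The minimum angle with z is arccos(5/√30) ≈ 24.09°.

θ_min ≈ 24.09°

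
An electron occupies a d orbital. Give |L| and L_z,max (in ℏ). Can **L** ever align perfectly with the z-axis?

No: L_z,max = 2ℏ < |L| = √6 ℏ ≈ 2.449ℏ

D corresponds to l = 2.
|L| = √6 ℏ ≈ 2.4495ℏ, while L_z,max = lℏ = 2ℏ.
Since |L| > L_z,max, the vector can never point exactly along z; the closest it comes is θ_min = arccos(2/√6) ≈ 35.3°.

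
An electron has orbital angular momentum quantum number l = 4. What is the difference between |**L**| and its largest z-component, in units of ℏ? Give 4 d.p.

|L| = 2√5 ℏ ≈ 4.4721ℏ, while L_z,max = lℏ = 4ℏ.
The difference is (2√5 − 4)ℏ ≈ 0.4721ℏ.

|L| − L_z,max ≈ 0.4721ℏ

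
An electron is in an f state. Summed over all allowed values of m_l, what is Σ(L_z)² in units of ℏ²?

Σ(L_z)² = 28 ℏ²

The letter f corresponds to l = 3.
The allowed m_l values are -3, -2, -1, 0, 1, 2, 3.
Σ m_l² = 2·(1 + 4 + 9) = 28.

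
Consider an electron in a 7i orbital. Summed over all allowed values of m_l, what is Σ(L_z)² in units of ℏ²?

Σ(L_z)² = 182 ℏ²

7i means n = 7, l = 6.
m_l runs from −6 to 6, i.e. {-6, -5, -4, -3, -2, -1, 0, 1, 2, 3, 4, 5, 6}.
Σ m_l² = l(l+1)(2l+1)/3 = 6·7·13/3 = 182.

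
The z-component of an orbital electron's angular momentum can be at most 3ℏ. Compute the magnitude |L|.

L_z,max = lℏ, so l = 3.
Then |L| = ℏ√(3·4) = 2√3 ℏ.

|L| = 2√3 ℏ ≈ 3.464ℏ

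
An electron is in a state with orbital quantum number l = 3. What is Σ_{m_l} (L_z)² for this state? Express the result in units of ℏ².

The allowed m_l values are -3, -2, -1, 0, 1, 2, 3.
Σ m_l² = l(l+1)(2l+1)/3 = 3·4·7/3 = 28.

Σ(L_z)² = 28 ℏ²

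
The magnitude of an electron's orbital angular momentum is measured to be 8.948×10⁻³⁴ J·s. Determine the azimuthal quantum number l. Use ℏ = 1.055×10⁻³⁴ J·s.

l = 8

|L|/ℏ = (8.948×10⁻³⁴)/(1.055×10⁻³⁴) ≈ 8.482.
l(l+1) ≈ 8.482² ≈ 71.94, so l = 8.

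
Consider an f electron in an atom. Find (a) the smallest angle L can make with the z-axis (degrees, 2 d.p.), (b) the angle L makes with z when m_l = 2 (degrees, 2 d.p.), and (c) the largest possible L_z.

θ_min ≈ 30.00°; θ(m_l=2) ≈ 54.74°; L_z,max = 3ℏ

The letter f corresponds to l = 3.
cos θ_min = 3/√12, so θ_min ≈ 30.00°.
For m_l = 2: cos θ = 2/√12, θ ≈ 54.74°.
L_z,max = lℏ = 3ℏ.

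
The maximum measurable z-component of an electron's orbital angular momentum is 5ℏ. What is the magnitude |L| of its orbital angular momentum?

|L| = √30 ℏ ≈ 5.477ℏ

The maximum L_z equals lℏ, giving l = 5.
|L| = ℏ√(l(l+1)) = √30 ℏ.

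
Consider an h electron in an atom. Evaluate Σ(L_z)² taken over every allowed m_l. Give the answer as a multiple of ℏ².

Σ(L_z)² = 110 ℏ²

For an h orbital, l = 5.
The allowed m_l values are -5, -4, -3, -2, -1, 0, 1, 2, 3, 4, 5.
Summing m² from −5 to 5: Σ m_l² = 110.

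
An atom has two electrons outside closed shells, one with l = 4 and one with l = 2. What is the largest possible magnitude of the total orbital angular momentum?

L runs from |4 − 2| = 2 to 4 + 2 = 6.
Allowed values: L = 2, 3, 4, 5, 6.
The largest magnitude corresponds to L = 6: |L_tot| = ℏ√(6·7) = √42 ℏ.

|L_tot|_max = √42 ℏ ≈ 6.481ℏ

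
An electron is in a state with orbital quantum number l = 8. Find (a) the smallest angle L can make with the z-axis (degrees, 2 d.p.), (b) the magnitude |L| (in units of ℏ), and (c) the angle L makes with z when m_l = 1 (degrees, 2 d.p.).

cos θ_min = 8/√72, so θ_min ≈ 19.47°.
|L| = ℏ√(8·9) = 6√2 ℏ ≈ 8.485ℏ.
For m_l = 1: cos θ = 1/√72, θ ≈ 83.23°.

θ_min ≈ 19.47°; |L| = 6√2 ℏ ≈ 8.485ℏ; θ(m_l=1) ≈ 83.23°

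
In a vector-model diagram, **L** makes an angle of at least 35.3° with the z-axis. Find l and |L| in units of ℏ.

cos²θ_min = l/(l+1) = 0.6661.
Thus l = 0.6661/(1 − 0.6661) ≈ 2.
Then |L| = ℏ√(2·3) = √6 ℏ.

l = 2, |L| = √6 ℏ ≈ 2.449ℏ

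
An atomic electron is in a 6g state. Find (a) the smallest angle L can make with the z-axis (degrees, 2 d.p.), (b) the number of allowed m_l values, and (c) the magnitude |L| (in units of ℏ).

For 6g, l = 4.
cos θ_min = 4/√20, so θ_min ≈ 26.57°.
There are 2l+1 = 9 values of m_l.
|L| = ℏ√(4·5) = 2√5 ℏ ≈ 4.472ℏ.

θ_min ≈ 26.57°; 9 values; |L| = 2√5 ℏ ≈ 4.472ℏ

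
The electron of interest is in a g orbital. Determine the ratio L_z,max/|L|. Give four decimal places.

L_z,max/|L| = 0.8944

For a g orbital, l = 4.
|L| = 2√5 ℏ ≈ 4.4721ℏ, while L_z,max = lℏ = 4ℏ.
L_z,max/|L| = 4/√20 = 0.8944.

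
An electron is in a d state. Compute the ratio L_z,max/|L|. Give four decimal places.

For a d orbital, l = 2.
|L| = √6 ℏ ≈ 2.4495ℏ, while L_z,max = lℏ = 2ℏ.
L_z,max/|L| = 2/√6 = 0.8165.

L_z,max/|L| = 0.8165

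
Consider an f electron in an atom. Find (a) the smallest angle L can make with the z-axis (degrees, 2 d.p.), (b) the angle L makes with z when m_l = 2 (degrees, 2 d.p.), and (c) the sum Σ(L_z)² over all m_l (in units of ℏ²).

θ_min ≈ 30.00°; θ(m_l=2) ≈ 54.74°; Σ(L_z)² = 28 ℏ²

For an f orbital, l = 3.
cos θ_min = 3/√12, so θ_min ≈ 30.00°.
For m_l = 2: cos θ = 2/√12, θ ≈ 54.74°.
Σ m_l² = 28, so Σ(L_z)² = 28 ℏ².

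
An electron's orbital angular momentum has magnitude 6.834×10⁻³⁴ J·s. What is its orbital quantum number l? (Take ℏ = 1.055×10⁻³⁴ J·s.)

l = 6

In units of ℏ, |L| ≈ 6.478.
(|L|/ℏ)² = l(l+1) ≈ 41.96 ⇒ l = 6.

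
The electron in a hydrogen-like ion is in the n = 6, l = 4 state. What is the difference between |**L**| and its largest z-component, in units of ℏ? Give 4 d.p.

|L| = 2√5 ℏ ≈ 4.4721ℏ, while L_z,max = lℏ = 4ℏ.
The difference is (2√5 − 4)ℏ ≈ 0.4721ℏ.

|L| − L_z,max ≈ 0.4721ℏ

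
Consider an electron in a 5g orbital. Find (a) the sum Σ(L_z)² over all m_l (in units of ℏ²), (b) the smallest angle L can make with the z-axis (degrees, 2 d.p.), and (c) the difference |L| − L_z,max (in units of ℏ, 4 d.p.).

For 5g, l = 4.
Σ m_l² = 60, so Σ(L_z)² = 60 ℏ².
cos θ_min = 4/√20, so θ_min ≈ 26.57°.
|L| − L_z,max = (2√5 − 4)ℏ ≈ 0.4721ℏ.

Σ(L_z)² = 60 ℏ²; θ_min ≈ 26.57°; |L|−L_z,max ≈ 0.4721ℏ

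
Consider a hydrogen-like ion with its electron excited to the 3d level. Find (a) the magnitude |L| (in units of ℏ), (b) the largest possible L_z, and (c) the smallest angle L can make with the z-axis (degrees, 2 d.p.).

|L| = √6 ℏ ≈ 2.449ℏ; L_z,max = 2ℏ; θ_min ≈ 35.26°

The 3d level has l = 2.
|L| = ℏ√(2·3) = √6 ℏ ≈ 2.449ℏ.
L_z,max = lℏ = 2ℏ.
cos θ_min = 2/√6, so θ_min ≈ 35.26°.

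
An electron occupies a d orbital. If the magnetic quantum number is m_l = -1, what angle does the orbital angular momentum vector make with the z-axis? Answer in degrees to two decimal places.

θ ≈ 114.09°

The letter d corresponds to l = 2.
|L|² = l(l+1)ℏ² = 6ℏ², so |L| = √6 ℏ.
L_z = m_l ℏ = −1ℏ.
cos θ = L_z/|L| = -1/√6, so θ ≈ 114.09°.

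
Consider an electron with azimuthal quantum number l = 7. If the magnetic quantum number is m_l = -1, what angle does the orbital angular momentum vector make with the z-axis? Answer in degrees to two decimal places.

θ ≈ 97.68°

|L| = ℏ√(l(l+1)) = 2√14 ℏ.
L_z = m_l ℏ = −1ℏ.
cos θ = L_z/|L| = -1/√56, so θ ≈ 97.68°.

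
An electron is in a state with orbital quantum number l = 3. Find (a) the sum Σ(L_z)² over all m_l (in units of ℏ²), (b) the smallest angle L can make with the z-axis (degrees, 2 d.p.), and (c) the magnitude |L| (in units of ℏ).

Σ(L_z)² = 28 ℏ²; θ_min ≈ 30.00°; |L| = 2√3 ℏ ≈ 3.464ℏ

Σ m_l² = 28, so Σ(L_z)² = 28 ℏ².
cos θ_min = 3/√12, so θ_min ≈ 30.00°.
|L| = ℏ√(3·4) = 2√3 ℏ ≈ 3.464ℏ.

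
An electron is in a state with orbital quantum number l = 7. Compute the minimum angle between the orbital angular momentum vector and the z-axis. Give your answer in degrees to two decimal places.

|L| = √(l(l+1)) ℏ = 2√14 ℏ.
The smallest angle corresponds to the largest L_z, i.e. m_l = l = 7, giving L_z = 7ℏ.
cos θ_min = 7/√56, so θ_min ≈ 20.70°.

θ_min ≈ 20.70°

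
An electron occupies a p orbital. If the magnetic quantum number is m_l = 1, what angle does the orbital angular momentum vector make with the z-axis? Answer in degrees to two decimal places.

For a p orbital, l = 1.
|L| = ℏ√(l(l+1)) = √2 ℏ.
L_z = m_l ℏ = 1ℏ.
cos θ = L_z/|L| = 1/√2, so θ ≈ 45.00°.

θ ≈ 45.00°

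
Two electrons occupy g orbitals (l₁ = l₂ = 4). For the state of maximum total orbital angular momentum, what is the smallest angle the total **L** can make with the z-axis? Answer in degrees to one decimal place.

θ_min ≈ 19.5°

The total orbital quantum number L ranges from |l₁ − l₂| to l₁ + l₂ in integer steps.
So L can be 0, 1, 2, 3, 4, 5, 6, 7, 8.
The maximum is L = 8, with |L_tot| = ℏ√(8·9) = 6√2 ℏ.
The minimum angle with z is arccos(8/√72) ≈ 19.5°.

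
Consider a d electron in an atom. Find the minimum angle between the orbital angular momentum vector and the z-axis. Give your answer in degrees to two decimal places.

θ_min ≈ 35.26°

A d state has l = 2.
|L|² = l(l+1)ℏ² = 6ℏ², so |L| = √6 ℏ.
The smallest angle corresponds to the largest L_z, i.e. m_l = l = 2, giving L_z = 2ℏ.
cos θ_min = 2/√6, so θ_min ≈ 35.26°.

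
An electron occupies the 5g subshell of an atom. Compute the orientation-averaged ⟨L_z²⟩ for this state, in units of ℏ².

5g means n = 5, l = 4.
m_l runs from −4 to 4, i.e. {-4, -3, -2, -1, 0, 1, 2, 3, 4}.
⟨L_z²⟩ = ℏ²·l(l+1)/3 = 6.667ℏ².

⟨L_z²⟩ = 6.667 ℏ²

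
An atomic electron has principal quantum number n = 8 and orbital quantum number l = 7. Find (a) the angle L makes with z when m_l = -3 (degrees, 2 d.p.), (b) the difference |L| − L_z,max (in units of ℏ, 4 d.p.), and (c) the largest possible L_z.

θ(m_l=-3) ≈ 113.63°; |L|−L_z,max ≈ 0.4833ℏ; L_z,max = 7ℏ

For m_l = -3: cos θ = -3/√56, θ ≈ 113.63°.
|L| − L_z,max = (2√14 − 7)ℏ ≈ 0.4833ℏ.
L_z,max = lℏ = 7ℏ.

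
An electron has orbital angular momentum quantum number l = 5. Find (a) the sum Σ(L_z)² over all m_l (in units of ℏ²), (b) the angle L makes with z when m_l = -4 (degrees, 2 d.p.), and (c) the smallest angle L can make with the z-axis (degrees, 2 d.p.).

Σ m_l² = 110, so Σ(L_z)² = 110 ℏ².
For m_l = -4: cos θ = -4/√30, θ ≈ 136.91°.
cos θ_min = 5/√30, so θ_min ≈ 24.09°.

Σ(L_z)² = 110 ℏ²; θ(m_l=-4) ≈ 136.91°; θ_min ≈ 24.09°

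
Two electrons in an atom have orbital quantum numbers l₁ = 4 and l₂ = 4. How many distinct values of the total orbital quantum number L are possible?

9

By the triangle rule, |l₁ − l₂| ≤ L ≤ l₁ + l₂.
L ∈ {0, 1, 2, 3, 4, 5, 6, 7, 8}.
That is 9 values.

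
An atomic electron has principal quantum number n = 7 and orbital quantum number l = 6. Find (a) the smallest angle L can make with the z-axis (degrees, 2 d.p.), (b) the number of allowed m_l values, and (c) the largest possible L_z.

θ_min ≈ 22.21°; 13 values; L_z,max = 6ℏ

cos θ_min = 6/√42, so θ_min ≈ 22.21°.
There are 2l+1 = 13 values of m_l.
L_z,max = lℏ = 6ℏ.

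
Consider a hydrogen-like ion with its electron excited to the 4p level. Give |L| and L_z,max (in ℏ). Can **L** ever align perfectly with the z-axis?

No: L_z,max = 1ℏ < |L| = √2 ℏ ≈ 1.414ℏ

The 4p level has l = 1.
|L| = √2 ℏ ≈ 1.4142ℏ, while L_z,max = lℏ = 1ℏ.
Since |L| > L_z,max, the vector can never point exactly along z; the closest it comes is θ_min = arccos(1/√2) ≈ 45.0°.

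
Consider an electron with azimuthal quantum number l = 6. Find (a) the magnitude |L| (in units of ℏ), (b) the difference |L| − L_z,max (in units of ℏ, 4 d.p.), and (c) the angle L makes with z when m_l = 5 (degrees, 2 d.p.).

|L| = √42 ℏ ≈ 6.481ℏ; |L|−L_z,max ≈ 0.4807ℏ; θ(m_l=5) ≈ 39.51°

|L| = ℏ√(6·7) = √42 ℏ ≈ 6.481ℏ.
|L| − L_z,max = (√42 − 6)ℏ ≈ 0.4807ℏ.
For m_l = 5: cos θ = 5/√42, θ ≈ 39.51°.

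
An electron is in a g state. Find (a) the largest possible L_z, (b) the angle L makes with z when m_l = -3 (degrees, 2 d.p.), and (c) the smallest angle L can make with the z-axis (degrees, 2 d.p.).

For a g orbital, l = 4.
L_z,max = lℏ = 4ℏ.
For m_l = -3: cos θ = -3/√20, θ ≈ 132.13°.
cos θ_min = 4/√20, so θ_min ≈ 26.57°.

L_z,max = 4ℏ; θ(m_l=-3) ≈ 132.13°; θ_min ≈ 26.57°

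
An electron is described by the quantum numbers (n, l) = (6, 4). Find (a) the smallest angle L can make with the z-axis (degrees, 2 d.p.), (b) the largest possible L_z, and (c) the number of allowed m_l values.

θ_min ≈ 26.57°; L_z,max = 4ℏ; 9 values

cos θ_min = 4/√20, so θ_min ≈ 26.57°.
L_z,max = lℏ = 4ℏ.
There are 2l+1 = 9 values of m_l.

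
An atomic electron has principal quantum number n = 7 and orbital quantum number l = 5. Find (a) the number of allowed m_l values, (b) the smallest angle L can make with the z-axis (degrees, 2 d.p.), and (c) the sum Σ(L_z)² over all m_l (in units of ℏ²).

There are 2l+1 = 11 values of m_l.
cos θ_min = 5/√30, so θ_min ≈ 24.09°.
Σ m_l² = 110, so Σ(L_z)² = 110 ℏ².

11 values; θ_min ≈ 24.09°; Σ(L_z)² = 110 ℏ²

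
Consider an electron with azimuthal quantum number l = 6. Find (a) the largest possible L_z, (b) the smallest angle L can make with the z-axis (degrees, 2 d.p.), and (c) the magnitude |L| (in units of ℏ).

L_z,max = 6ℏ; θ_min ≈ 22.21°; |L| = √42 ℏ ≈ 6.481ℏ

L_z,max = lℏ = 6ℏ.
cos θ_min = 6/√42, so θ_min ≈ 22.21°.
|L| = ℏ√(6·7) = √42 ℏ ≈ 6.481ℏ.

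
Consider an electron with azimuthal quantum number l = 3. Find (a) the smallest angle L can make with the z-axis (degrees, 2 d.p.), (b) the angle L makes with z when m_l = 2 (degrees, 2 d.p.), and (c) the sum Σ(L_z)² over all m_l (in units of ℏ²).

θ_min ≈ 30.00°; θ(m_l=2) ≈ 54.74°; Σ(L_z)² = 28 ℏ²

cos θ_min = 3/√12, so θ_min ≈ 30.00°.
For m_l = 2: cos θ = 2/√12, θ ≈ 54.74°.
Σ m_l² = 28, so Σ(L_z)² = 28 ℏ².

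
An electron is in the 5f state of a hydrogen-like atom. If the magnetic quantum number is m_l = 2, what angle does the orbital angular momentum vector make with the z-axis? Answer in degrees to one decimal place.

θ ≈ 54.7°

For 5f, l = 3.
|L| = ℏ√(l(l+1)) = 2√3 ℏ.
L_z = m_l ℏ = 2ℏ.
cos θ = L_z/|L| = 2/√12, so θ ≈ 54.7°.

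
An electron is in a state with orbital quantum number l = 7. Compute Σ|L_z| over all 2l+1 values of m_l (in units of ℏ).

m_l runs from −7 to 7, i.e. {-7, -6, -5, -4, -3, -2, -1, 0, 1, 2, 3, 4, 5, 6, 7}.
Σ|m_l| = 2(1+2+…+7) = 56.

Σ|L_z| = 56 ℏ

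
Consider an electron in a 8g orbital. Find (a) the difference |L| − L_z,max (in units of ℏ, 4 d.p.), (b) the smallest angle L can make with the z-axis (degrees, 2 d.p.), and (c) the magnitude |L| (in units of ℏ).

For 8g, l = 4.
|L| − L_z,max = (2√5 − 4)ℏ ≈ 0.4721ℏ.
cos θ_min = 4/√20, so θ_min ≈ 26.57°.
|L| = ℏ√(4·5) = 2√5 ℏ ≈ 4.472ℏ.

|L|−L_z,max ≈ 0.4721ℏ; θ_min ≈ 26.57°; |L| = 2√5 ℏ ≈ 4.472ℏ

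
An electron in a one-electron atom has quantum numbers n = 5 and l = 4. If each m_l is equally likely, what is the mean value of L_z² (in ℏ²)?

⟨L_z²⟩ = 6.667 ℏ²

The allowed m_l values are -4, -3, -2, -1, 0, 1, 2, 3, 4.
⟨L_z²⟩ = ℏ²·l(l+1)/3 = 6.667ℏ².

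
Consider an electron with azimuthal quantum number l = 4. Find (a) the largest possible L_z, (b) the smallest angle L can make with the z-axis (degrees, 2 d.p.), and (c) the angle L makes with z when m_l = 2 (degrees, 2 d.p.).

L_z,max = 4ℏ; θ_min ≈ 26.57°; θ(m_l=2) ≈ 63.43°

L_z,max = lℏ = 4ℏ.
cos θ_min = 4/√20, so θ_min ≈ 26.57°.
For m_l = 2: cos θ = 2/√20, θ ≈ 63.43°.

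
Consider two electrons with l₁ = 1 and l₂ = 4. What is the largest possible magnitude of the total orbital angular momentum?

|L_tot|_max = √30 ℏ ≈ 5.477ℏ

L runs from |1 − 4| = 3 to 1 + 4 = 5.
Allowed values: L = 3, 4, 5.
The largest magnitude corresponds to L = 5: |L_tot| = ℏ√(5·6) = √30 ℏ.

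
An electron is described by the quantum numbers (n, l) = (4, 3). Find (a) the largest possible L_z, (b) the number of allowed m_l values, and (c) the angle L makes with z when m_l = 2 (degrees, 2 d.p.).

L_z,max = 3ℏ; 7 values; θ(m_l=2) ≈ 54.74°

L_z,max = lℏ = 3ℏ.
There are 2l+1 = 7 values of m_l.
For m_l = 2: cos θ = 2/√12, θ ≈ 54.74°.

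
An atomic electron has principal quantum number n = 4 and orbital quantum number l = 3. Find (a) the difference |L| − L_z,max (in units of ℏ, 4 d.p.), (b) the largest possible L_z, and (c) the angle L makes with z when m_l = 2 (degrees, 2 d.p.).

|L|−L_z,max ≈ 0.4641ℏ; L_z,max = 3ℏ; θ(m_l=2) ≈ 54.74°

|L| − L_z,max = (2√3 − 3)ℏ ≈ 0.4641ℏ.
L_z,max = lℏ = 3ℏ.
For m_l = 2: cos θ = 2/√12, θ ≈ 54.74°.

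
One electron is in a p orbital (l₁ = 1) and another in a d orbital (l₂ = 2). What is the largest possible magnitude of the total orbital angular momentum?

Angular momentum addition gives L = |l₁ − l₂|, …, l₁ + l₂.
L ∈ {1, 2, 3}.
The largest magnitude corresponds to L = 3: |L_tot| = ℏ√(3·4) = 2√3 ℏ.

|L_tot|_max = 2√3 ℏ ≈ 3.464ℏ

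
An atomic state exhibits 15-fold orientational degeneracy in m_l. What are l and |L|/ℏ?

2l + 1 = 15 ⇒ l = 7.
|L| = ℏ√(l(l+1)) = ℏ√(7·8) = 2√14 ℏ.

l = 7, |L| = 2√14 ℏ ≈ 7.483ℏ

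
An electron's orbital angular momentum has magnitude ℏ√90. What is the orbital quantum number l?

|L| = ℏ√(l(l+1)), so l(l+1) = 90.
l² + l − 90 = 0 ⇒ l = 9.

l = 9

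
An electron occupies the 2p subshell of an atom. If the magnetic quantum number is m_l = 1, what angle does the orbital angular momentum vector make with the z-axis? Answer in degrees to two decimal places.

θ ≈ 45.00°

2p means n = 2, l = 1.
|L|² = l(l+1)ℏ² = 2ℏ², so |L| = √2 ℏ.
L_z = m_l ℏ = 1ℏ.
cos θ = L_z/|L| = 1/√2, so θ ≈ 45.00°.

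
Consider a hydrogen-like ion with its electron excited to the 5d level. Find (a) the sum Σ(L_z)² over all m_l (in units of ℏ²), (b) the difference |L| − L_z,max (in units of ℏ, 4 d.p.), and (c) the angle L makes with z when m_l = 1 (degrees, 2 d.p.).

Σ(L_z)² = 10 ℏ²; |L|−L_z,max ≈ 0.4495ℏ; θ(m_l=1) ≈ 65.91°

The 5d level has l = 2.
Σ m_l² = 10, so Σ(L_z)² = 10 ℏ².
|L| − L_z,max = (√6 − 2)ℏ ≈ 0.4495ℏ.
For m_l = 1: cos θ = 1/√6, θ ≈ 65.91°.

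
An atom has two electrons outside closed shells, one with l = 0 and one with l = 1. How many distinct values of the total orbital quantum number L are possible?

By the triangle rule, |l₁ − l₂| ≤ L ≤ l₁ + l₂.
Allowed values: L = 1.
That is 1 value.

1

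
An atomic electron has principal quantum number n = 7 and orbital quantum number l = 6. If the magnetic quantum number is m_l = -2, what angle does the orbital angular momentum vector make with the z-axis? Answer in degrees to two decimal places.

|L| = √(l(l+1)) ℏ = √42 ℏ.
L_z = m_l ℏ = −2ℏ.
cos θ = L_z/|L| = -2/√42, so θ ≈ 107.98°.

θ ≈ 107.98°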